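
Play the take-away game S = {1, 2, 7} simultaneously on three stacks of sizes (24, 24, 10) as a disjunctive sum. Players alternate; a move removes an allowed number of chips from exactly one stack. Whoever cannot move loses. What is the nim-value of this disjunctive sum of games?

1

All stacks use S = {1, 2, 7}:
G(0) = 0
G(1) = mex{0} = 1
G(2) = mex{1,0} = 2
G(3) = mex{2,1} = 0
G(4) = mex{0,2} = 1
G(5) = mex{1,0} = 2
G(6) = mex{2,1} = 0
G(7) = mex{0,2,0} = 1
G(8) = mex{1,0,1} = 2
G(9) = mex{2,1,2} = 0
G(10) = mex{0,2,0} = 1
G(11) = mex{1,0,1} = 2
G(12) = mex{2,1,2} = 0
G(13) = mex{0,2,0} = 1
G(14) = mex{1,0,1} = 2
G(15) = mex{2,1,2} = 0
G(16) = mex{0,2,0} = 1
G(17) = mex{1,0,1} = 2
G(18) = mex{2,1,2} = 0
G(19) = mex{0,2,0} = 1
G(20) = mex{1,0,1} = 2
G(21) = mex{2,1,2} = 0
G(22) = mex{0,2,0} = 1
G(23) = mex{1,0,1} = 2
G(24) = mex{2,1,2} = 0
Stack A: G(24) = 0.
Stack B: G(24) = 0.
Stack C: G(10) = 1.
Combined Grundy value = 0 ⊕ 0 ⊕ 1 = 1.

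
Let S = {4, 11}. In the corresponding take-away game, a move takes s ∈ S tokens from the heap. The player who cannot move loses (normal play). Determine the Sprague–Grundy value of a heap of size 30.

0

G(0) = 0
G(1) = mex{} = 0
G(2) = mex{} = 0
G(3) = mex{} = 0
G(4) = mex{0} = 1
G(5) = mex{0} = 1
G(6) = mex{0} = 1
G(7) = mex{0} = 1
G(8) = mex{1} = 0
G(9) = mex{1} = 0
G(10) = mex{1} = 0
G(11) = mex{1,0} = 2
G(12) = mex{0,0} = 1
G(13) = mex{0,0} = 1
G(14) = mex{0,0} = 1
G(15) = mex{2,1} = 0
G(16) = mex{1,1} = 0
G(17) = mex{1,1} = 0
G(18) = mex{1,1} = 0
G(19) = mex{0,0} = 1
G(20) = mex{0,0} = 1
G(21) = mex{0,0} = 1
G(22) = mex{0,2} = 1
G(23) = mex{1,1} = 0
G(24) = mex{1,1} = 0
G(25) = mex{1,1} = 0
G(26) = mex{1,0} = 2
G(27) = mex{0,0} = 1
G(28) = mex{0,0} = 1
G(29) = mex{0,0} = 1
G(30) = mex{2,1} = 0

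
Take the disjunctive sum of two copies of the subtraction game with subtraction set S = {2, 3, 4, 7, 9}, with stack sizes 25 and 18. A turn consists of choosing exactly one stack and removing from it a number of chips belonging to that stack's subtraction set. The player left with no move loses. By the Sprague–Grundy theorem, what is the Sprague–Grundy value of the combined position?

2

All stacks use S = {2, 3, 4, 7, 9}:
G(0) = 0
G(1) = mex{} = 0
G(2) = mex{0} = 1
G(3) = mex{0,0} = 1
G(4) = mex{1,0,0} = 2
G(5) = mex{1,1,0} = 2
G(6) = mex{2,1,1} = 0
G(7) = mex{2,2,1,0} = 3
G(8) = mex{0,2,2,0} = 1
G(9) = mex{3,0,2,1,0} = 4
G(10) = mex{1,3,0,1,0} = 2
G(11) = mex{4,1,3,2,1} = 0
G(12) = mex{2,4,1,2,1} = 0
G(13) = mex{0,2,4,0,2} = 1
G(14) = mex{0,0,2,3,2} = 1
G(15) = mex{1,0,0,1,0} = 2
G(16) = mex{1,1,0,4,3} = 2
G(17) = mex{2,1,1,2,1} = 0
G(18) = mex{2,2,1,0,4} = 3
G(19) = mex{0,2,2,0,2} = 1
G(20) = mex{3,0,2,1,0} = 4
G(21) = mex{1,3,0,1,0} = 2
G(22) = mex{4,1,3,2,1} = 0
G(23) = mex{2,4,1,2,1} = 0
G(24) = mex{0,2,4,0,2} = 1
G(25) = mex{0,0,2,3,2} = 1
Stack A: G(25) = 1.
Stack B: G(18) = 3.
Combined Grundy value = 1 ⊕ 3 = 2.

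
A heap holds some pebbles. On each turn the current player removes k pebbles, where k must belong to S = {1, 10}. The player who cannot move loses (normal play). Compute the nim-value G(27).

G(0) = 0
G(1) = mex{0} = 1
G(2) = mex{1} = 0
G(3) = mex{0} = 1
G(4) = mex{1} = 0
G(5) = mex{0} = 1
G(6) = mex{1} = 0
G(7) = mex{0} = 1
G(8) = mex{1} = 0
G(9) = mex{0} = 1
G(10) = mex{1,0} = 2
G(11) = mex{2,1} = 0
G(12) = mex{0,0} = 1
G(13) = mex{1,1} = 0
G(14) = mex{0,0} = 1
G(15) = mex{1,1} = 0
G(16) = mex{0,0} = 1
G(17) = mex{1,1} = 0
G(18) = mex{0,0} = 1
G(19) = mex{1,1} = 0
G(20) = mex{0,2} = 1
G(21) = mex{1,0} = 2
G(22) = mex{2,1} = 0
G(23) = mex{0,0} = 1
G(24) = mex{1,1} = 0
G(25) = mex{0,0} = 1
G(26) = mex{1,1} = 0
G(27) = mex{0,0} = 1

1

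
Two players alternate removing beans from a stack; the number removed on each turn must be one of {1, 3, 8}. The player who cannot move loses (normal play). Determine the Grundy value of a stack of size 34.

1

G(0) = 0
G(1) = mex{0} = 1
G(2) = mex{1} = 0
G(3) = mex{0,0} = 1
G(4) = mex{1,1} = 0
G(5) = mex{0,0} = 1
G(6) = mex{1,1} = 0
G(7) = mex{0,0} = 1
G(8) = mex{1,1,0} = 2
G(9) = mex{2,0,1} = 3
G(10) = mex{3,1,0} = 2
G(11) = mex{2,2,1} = 0
G(12) = mex{0,3,0} = 1
G(13) = mex{1,2,1} = 0
G(14) = mex{0,0,0} = 1
G(15) = mex{1,1,1} = 0
G(16) = mex{0,0,2} = 1
G(17) = mex{1,1,3} = 0
G(18) = mex{0,0,2} = 1
G(19) = mex{1,1,0} = 2
G(20) = mex{2,0,1} = 3
G(21) = mex{3,1,0} = 2
G(22) = mex{2,2,1} = 0
G(23) = mex{0,3,0} = 1
G(24) = mex{1,2,1} = 0
G(25) = mex{0,0,0} = 1
G(26) = mex{1,1,1} = 0
G(27) = mex{0,0,2} = 1
G(28) = mex{1,1,3} = 0
G(29) = mex{0,0,2} = 1
G(30) = mex{1,1,0} = 2
G(31) = mex{2,0,1} = 3
G(32) = mex{3,1,0} = 2
G(33) = mex{2,2,1} = 0
G(34) = mex{0,3,0} = 1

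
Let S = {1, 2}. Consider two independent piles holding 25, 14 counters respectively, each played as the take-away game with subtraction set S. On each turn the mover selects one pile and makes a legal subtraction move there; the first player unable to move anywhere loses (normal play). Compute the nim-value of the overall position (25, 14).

All piles use S = {1, 2}:
n :  0  1  2  3  4  5  6  7  8  9 10 11 12 13 14 15 16 17 18 19 20 21 22 23 24 25
G :  0  1  2  0  1  2  0  1  2  0  1  2  0  1  2  0  1  2  0  1  2  0  1  2  0  1
Pile A: G(25) = 1.
Pile B: G(14) = 2.
Combined Grundy value = 1 ⊕ 2 = 3.

3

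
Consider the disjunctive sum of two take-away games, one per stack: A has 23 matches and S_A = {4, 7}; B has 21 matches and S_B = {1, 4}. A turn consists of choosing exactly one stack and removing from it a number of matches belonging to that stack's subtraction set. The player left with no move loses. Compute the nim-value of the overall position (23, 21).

Stack A, S = {4, 7}:
n :  0  1  2  3  4  5  6  7  8  9 10 11 12 13 14 15 16 17 18 19 20 21 22 23
G :  0  0  0  0  1  1  1  1  2  2  2  0  0  0  0  1  1  1  1  2  2  2  0  0
G_A(23) = 0.
Stack B, S = {1, 4}:
G(0) = 0
G(1) = mex{0} = 1
G(2) = mex{1} = 0
G(3) = mex{0} = 1
G(4) = mex{1,0} = 2
G(5) = mex{2,1} = 0
G(6) = mex{0,0} = 1
G(7) = mex{1,1} = 0
G(8) = mex{0,2} = 1
G(9) = mex{1,0} = 2
G(10) = mex{2,1} = 0
G(11) = mex{0,0} = 1
G(12) = mex{1,1} = 0
G(13) = mex{0,2} = 1
G(14) = mex{1,0} = 2
G(15) = mex{2,1} = 0
G(16) = mex{0,0} = 1
G(17) = mex{1,1} = 0
G(18) = mex{0,2} = 1
G(19) = mex{1,0} = 2
G(20) = mex{2,1} = 0
G(21) = mex{0,0} = 1
G_B(21) = 1.
Combined Grundy value = 0 ⊕ 1 = 1.

1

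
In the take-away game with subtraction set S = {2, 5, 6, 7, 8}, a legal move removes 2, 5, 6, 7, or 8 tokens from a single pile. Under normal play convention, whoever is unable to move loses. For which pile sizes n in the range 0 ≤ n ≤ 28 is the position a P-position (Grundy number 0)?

n :  0  1  2  3  4  5  6  7  8  9 10 11 12 13 14 15 16 17 18 19 20 21 22 23 24 25 26 27 28
G :  0  0  1  1  0  2  1  3  2  2  3  3  4  0  0  1  1  0  2  1  3  2  2  3  3  4  0  0  1
P-positions are exactly the n with G(n) = 0.

0, 1, 4, 13, 14, 17, 26, 27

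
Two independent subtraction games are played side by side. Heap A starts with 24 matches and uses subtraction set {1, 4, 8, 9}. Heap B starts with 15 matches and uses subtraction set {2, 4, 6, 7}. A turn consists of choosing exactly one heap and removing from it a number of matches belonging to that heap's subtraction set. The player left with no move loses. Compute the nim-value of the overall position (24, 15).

3

Heap A, S = {1, 4, 8, 9}:
G(0) = 0
G(1) = mex{0} = 1
G(2) = mex{1} = 0
G(3) = mex{0} = 1
G(4) = mex{1,0} = 2
G(5) = mex{2,1} = 0
G(6) = mex{0,0} = 1
G(7) = mex{1,1} = 0
G(8) = mex{0,2,0} = 1
G(9) = mex{1,0,1,0} = 2
G(10) = mex{2,1,0,1} = 3
G(11) = mex{3,0,1,0} = 2
G(12) = mex{2,1,2,1} = 0
G(13) = mex{0,2,0,2} = 1
G(14) = mex{1,3,1,0} = 2
G(15) = mex{2,2,0,1} = 3
G(16) = mex{3,0,1,0} = 2
G(17) = mex{2,1,2,1} = 0
G(18) = mex{0,2,3,2} = 1
G(19) = mex{1,3,2,3} = 0
G(20) = mex{0,2,0,2} = 1
G(21) = mex{1,0,1,0} = 2
G(22) = mex{2,1,2,1} = 0
G(23) = mex{0,0,3,2} = 1
G(24) = mex{1,1,2,3} = 0
G_A(24) = 0.
Heap B, S = {2, 4, 6, 7}:
n :  0  1  2  3  4  5  6  7  8  9 10 11 12 13 14 15
G :  0  0  1  1  2  2  3  3  4  0  0  1  1  2  2  3
G_B(15) = 3.
Combined Grundy value = 0 ⊕ 3 = 3.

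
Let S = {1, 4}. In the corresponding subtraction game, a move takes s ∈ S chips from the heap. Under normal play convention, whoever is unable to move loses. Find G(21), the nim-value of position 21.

n :  0  1  2  3  4  5  6  7  8  9 10 11 12 13 14 15 16 17 18 19 20 21
G :  0  1  0  1  2  0  1  0  1  2  0  1  0  1  2  0  1  0  1  2  0  1

1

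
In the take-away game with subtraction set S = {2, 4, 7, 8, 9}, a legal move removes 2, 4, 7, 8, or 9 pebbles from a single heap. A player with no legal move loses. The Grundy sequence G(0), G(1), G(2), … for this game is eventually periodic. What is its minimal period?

G(0) = 0
G(1) = mex{} = 0
G(2) = mex{0} = 1
G(3) = mex{0} = 1
G(4) = mex{1,0} = 2
G(5) = mex{1,0} = 2
G(6) = mex{2,1} = 0
G(7) = mex{2,1,0} = 3
G(8) = mex{0,2,0,0} = 1
G(9) = mex{3,2,1,0,0} = 4
G(10) = mex{1,0,1,1,0} = 2
G(11) = mex{4,3,2,1,1} = 0
G(12) = mex{2,1,2,2,1} = 0
G(13) = mex{0,4,0,2,2} = 1
G(14) = mex{0,2,3,0,2} = 1
G(15) = mex{1,0,1,3,0} = 2
G(16) = mex{1,0,4,1,3} = 2
G(17) = mex{2,1,2,4,1} = 0
G(18) = mex{2,1,0,2,4} = 3
G(19) = mex{0,2,0,0,2} = 1
G(20) = mex{3,2,1,0,0} = 4
G(21) = mex{1,0,1,1,0} = 2
G(22) = mex{4,3,2,1,1} = 0
G(23) = mex{2,1,2,2,1} = 0
G(n+11) = G(n) holds for n = 0,…,8 (a full window of length max(S) = 9), so the sequence is purely periodic with period 11.

11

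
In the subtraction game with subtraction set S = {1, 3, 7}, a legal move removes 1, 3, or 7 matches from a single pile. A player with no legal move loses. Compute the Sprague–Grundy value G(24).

G(0) = 0
G(1) = mex{0} = 1
G(2) = mex{1} = 0
G(3) = mex{0,0} = 1
G(4) = mex{1,1} = 0
G(5) = mex{0,0} = 1
G(6) = mex{1,1} = 0
G(7) = mex{0,0,0} = 1
G(8) = mex{1,1,1} = 0
G(9) = mex{0,0,0} = 1
G(10) = mex{1,1,1} = 0
G(11) = mex{0,0,0} = 1
G(12) = mex{1,1,1} = 0
G(13) = mex{0,0,0} = 1
G(14) = mex{1,1,1} = 0
G(15) = mex{0,0,0} = 1
G(16) = mex{1,1,1} = 0
G(17) = mex{0,0,0} = 1
G(18) = mex{1,1,1} = 0
G(19) = mex{0,0,0} = 1
G(20) = mex{1,1,1} = 0
G(21) = mex{0,0,0} = 1
G(22) = mex{1,1,1} = 0
G(23) = mex{0,0,0} = 1
G(24) = mex{1,1,1} = 0

0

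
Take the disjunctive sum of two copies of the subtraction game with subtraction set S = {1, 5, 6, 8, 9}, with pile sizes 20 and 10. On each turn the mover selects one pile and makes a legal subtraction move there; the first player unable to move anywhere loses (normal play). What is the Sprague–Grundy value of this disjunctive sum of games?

0

All piles use S = {1, 5, 6, 8, 9}:
G(0) = 0
G(1) = mex{0} = 1
G(2) = mex{1} = 0
G(3) = mex{0} = 1
G(4) = mex{1} = 0
G(5) = mex{0,0} = 1
G(6) = mex{1,1,0} = 2
G(7) = mex{2,0,1} = 3
G(8) = mex{3,1,0,0} = 2
G(9) = mex{2,0,1,1,0} = 3
G(10) = mex{3,1,0,0,1} = 2
G(11) = mex{2,2,1,1,0} = 3
G(12) = mex{3,3,2,0,1} = 4
G(13) = mex{4,2,3,1,0} = 5
G(14) = mex{5,3,2,2,1} = 0
G(15) = mex{0,2,3,3,2} = 1
G(16) = mex{1,3,2,2,3} = 0
G(17) = mex{0,4,3,3,2} = 1
G(18) = mex{1,5,4,2,3} = 0
G(19) = mex{0,0,5,3,2} = 1
G(20) = mex{1,1,0,4,3} = 2
Pile A: G(20) = 2.
Pile B: G(10) = 2.
Combined Grundy value = 2 ⊕ 2 = 0.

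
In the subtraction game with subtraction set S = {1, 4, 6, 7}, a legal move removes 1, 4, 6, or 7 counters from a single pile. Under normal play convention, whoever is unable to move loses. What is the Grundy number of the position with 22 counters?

2

G(0) = 0
G(1) = mex{0} = 1
G(2) = mex{1} = 0
G(3) = mex{0} = 1
G(4) = mex{1,0} = 2
G(5) = mex{2,1} = 0
G(6) = mex{0,0,0} = 1
G(7) = mex{1,1,1,0} = 2
G(8) = mex{2,2,0,1} = 3
G(9) = mex{3,0,1,0} = 2
G(10) = mex{2,1,2,1} = 0
G(11) = mex{0,2,0,2} = 1
G(12) = mex{1,3,1,0} = 2
G(13) = mex{2,2,2,1} = 0
G(14) = mex{0,0,3,2} = 1
G(15) = mex{1,1,2,3} = 0
G(16) = mex{0,2,0,2} = 1
G(17) = mex{1,0,1,0} = 2
G(18) = mex{2,1,2,1} = 0
G(19) = mex{0,0,0,2} = 1
G(20) = mex{1,1,1,0} = 2
G(21) = mex{2,2,0,1} = 3
G(22) = mex{3,0,1,0} = 2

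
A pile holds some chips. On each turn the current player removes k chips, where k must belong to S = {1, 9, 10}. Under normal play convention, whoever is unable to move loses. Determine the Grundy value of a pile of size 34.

3

G(0) = 0
G(1) = mex{0} = 1
G(2) = mex{1} = 0
G(3) = mex{0} = 1
G(4) = mex{1} = 0
G(5) = mex{0} = 1
G(6) = mex{1} = 0
G(7) = mex{0} = 1
G(8) = mex{1} = 0
G(9) = mex{0,0} = 1
G(10) = mex{1,1,0} = 2
G(11) = mex{2,0,1} = 3
G(12) = mex{3,1,0} = 2
G(13) = mex{2,0,1} = 3
G(14) = mex{3,1,0} = 2
G(15) = mex{2,0,1} = 3
G(16) = mex{3,1,0} = 2
G(17) = mex{2,0,1} = 3
G(18) = mex{3,1,0} = 2
G(19) = mex{2,2,1} = 0
G(20) = mex{0,3,2} = 1
G(21) = mex{1,2,3} = 0
G(22) = mex{0,3,2} = 1
G(23) = mex{1,2,3} = 0
G(24) = mex{0,3,2} = 1
G(25) = mex{1,2,3} = 0
G(26) = mex{0,3,2} = 1
G(27) = mex{1,2,3} = 0
G(28) = mex{0,0,2} = 1
G(29) = mex{1,1,0} = 2
G(30) = mex{2,0,1} = 3
G(31) = mex{3,1,0} = 2
G(32) = mex{2,0,1} = 3
G(33) = mex{3,1,0} = 2
G(34) = mex{2,0,1} = 3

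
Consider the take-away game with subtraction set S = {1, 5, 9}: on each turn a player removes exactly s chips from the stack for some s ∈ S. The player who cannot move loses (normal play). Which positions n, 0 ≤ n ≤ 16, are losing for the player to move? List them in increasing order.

n :  0  1  2  3  4  5  6  7  8  9 10 11 12 13 14 15 16
G :  0  1  0  1  0  1  0  1  0  1  0  1  0  1  0  1  0
P-positions are exactly the n with G(n) = 0.

0, 2, 4, 6, 8, 10, 12, 14, 16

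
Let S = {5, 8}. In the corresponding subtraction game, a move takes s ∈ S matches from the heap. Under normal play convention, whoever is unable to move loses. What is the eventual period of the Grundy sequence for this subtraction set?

G(0) = 0
G(1) = mex{} = 0
G(2) = mex{} = 0
G(3) = mex{} = 0
G(4) = mex{} = 0
G(5) = mex{0} = 1
G(6) = mex{0} = 1
G(7) = mex{0} = 1
G(8) = mex{0,0} = 1
G(9) = mex{0,0} = 1
G(10) = mex{1,0} = 2
G(11) = mex{1,0} = 2
G(12) = mex{1,0} = 2
G(13) = mex{1,1} = 0
G(14) = mex{1,1} = 0
G(15) = mex{2,1} = 0
G(16) = mex{2,1} = 0
G(17) = mex{2,1} = 0
G(18) = mex{0,2} = 1
G(19) = mex{0,2} = 1
G(20) = mex{0,2} = 1
G(21) = mex{0,0} = 1
G(22) = mex{0,0} = 1
G(23) = mex{1,0} = 2
G(24) = mex{1,0} = 2
G(25) = mex{1,0} = 2
G(26) = mex{1,1} = 0
G(27) = mex{1,1} = 0
G(n+13) = G(n) holds for n = 0,…,7 (a full window of length max(S) = 8), so the sequence is purely periodic with period 13.

13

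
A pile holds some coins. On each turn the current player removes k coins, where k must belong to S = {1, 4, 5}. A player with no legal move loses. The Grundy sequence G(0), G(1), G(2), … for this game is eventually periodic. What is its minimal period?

n :  0  1  2  3  4  5  6  7  8  9 10 11 12 13 14 15 16 17
G :  0  1  0  1  2  3  2  3  0  1  0  1  2  3  2  3  0  1
G(n+8) = G(n) holds for n = 0,…,4 (a full window of length max(S) = 5), so the sequence is purely periodic with period 8.

8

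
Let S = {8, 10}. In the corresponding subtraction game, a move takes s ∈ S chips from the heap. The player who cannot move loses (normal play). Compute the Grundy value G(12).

G(0) = 0
G(1) = mex{} = 0
G(2) = mex{} = 0
G(3) = mex{} = 0
G(4) = mex{} = 0
G(5) = mex{} = 0
G(6) = mex{} = 0
G(7) = mex{} = 0
G(8) = mex{0} = 1
G(9) = mex{0} = 1
G(10) = mex{0,0} = 1
G(11) = mex{0,0} = 1
G(12) = mex{0,0} = 1

1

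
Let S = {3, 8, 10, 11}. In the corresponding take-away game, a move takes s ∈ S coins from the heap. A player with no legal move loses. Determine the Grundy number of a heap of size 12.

2

n :  0  1  2  3  4  5  6  7  8  9 10 11 12
G :  0  0  0  1  1  1  0  0  2  1  1  3  2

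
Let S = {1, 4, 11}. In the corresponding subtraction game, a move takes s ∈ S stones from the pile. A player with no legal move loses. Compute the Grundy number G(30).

G(0) = 0
G(1) = mex{0} = 1
G(2) = mex{1} = 0
G(3) = mex{0} = 1
G(4) = mex{1,0} = 2
G(5) = mex{2,1} = 0
G(6) = mex{0,0} = 1
G(7) = mex{1,1} = 0
G(8) = mex{0,2} = 1
G(9) = mex{1,0} = 2
G(10) = mex{2,1} = 0
G(11) = mex{0,0,0} = 1
G(12) = mex{1,1,1} = 0
G(13) = mex{0,2,0} = 1
G(14) = mex{1,0,1} = 2
G(15) = mex{2,1,2} = 0
G(16) = mex{0,0,0} = 1
G(17) = mex{1,1,1} = 0
G(18) = mex{0,2,0} = 1
G(19) = mex{1,0,1} = 2
G(20) = mex{2,1,2} = 0
G(21) = mex{0,0,0} = 1
G(22) = mex{1,1,1} = 0
G(23) = mex{0,2,0} = 1
G(24) = mex{1,0,1} = 2
G(25) = mex{2,1,2} = 0
G(26) = mex{0,0,0} = 1
G(27) = mex{1,1,1} = 0
G(28) = mex{0,2,0} = 1
G(29) = mex{1,0,1} = 2
G(30) = mex{2,1,2} = 0

0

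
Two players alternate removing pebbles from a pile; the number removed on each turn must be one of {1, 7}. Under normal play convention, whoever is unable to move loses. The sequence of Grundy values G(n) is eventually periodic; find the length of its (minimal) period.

n :  0  1  2  3  4  5  6  7  8  9 10 11 12 13 14
G :  0  1  0  1  0  1  0  1  0  1  0  1  0  1  0
G(n+2) = G(n) holds for n = 0,…,6 (a full window of length max(S) = 7), so the sequence is purely periodic with period 2.

2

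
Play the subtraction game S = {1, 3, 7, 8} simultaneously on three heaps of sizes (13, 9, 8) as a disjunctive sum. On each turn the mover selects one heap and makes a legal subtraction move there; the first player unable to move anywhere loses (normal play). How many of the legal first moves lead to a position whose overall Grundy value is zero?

3

All heaps use S = {1, 3, 7, 8}:
n :  0  1  2  3  4  5  6  7  8  9 10 11 12 13
G :  0  1  0  1  0  1  0  1  2  3  2  3  2  3
Heap A: G(13) = 3.
Heap B: G(9) = 3.
Heap C: G(8) = 2.
Combined Grundy value = 3 ⊕ 3 ⊕ 2 = 2.
A winning move leaves total XOR = 0, i.e. changes one component's Grundy value g to g ⊕ X where X is the current total.
Heap A: need g' = 3⊕2 = 1. Options: 13−1→G=2, 13−3→G=2, 13−7→G=0, 13−8→G=1. Hits: 1.
Heap B: need g' = 3⊕2 = 1. Options: 9−1→G=2, 9−3→G=0, 9−7→G=0, 9−8→G=1. Hits: 1.
Heap C: need g' = 2⊕2 = 0. Options: 8−1→G=1, 8−3→G=1, 8−7→G=1, 8−8→G=0. Hits: 1.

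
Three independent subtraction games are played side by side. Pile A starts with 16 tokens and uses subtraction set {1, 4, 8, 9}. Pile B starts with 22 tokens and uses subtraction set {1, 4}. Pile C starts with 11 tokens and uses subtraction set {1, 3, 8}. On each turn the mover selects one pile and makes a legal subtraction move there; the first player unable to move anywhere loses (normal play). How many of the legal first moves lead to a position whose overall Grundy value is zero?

Pile A, S = {1, 4, 8, 9}:
G(0) = 0
G(1) = mex{0} = 1
G(2) = mex{1} = 0
G(3) = mex{0} = 1
G(4) = mex{1,0} = 2
G(5) = mex{2,1} = 0
G(6) = mex{0,0} = 1
G(7) = mex{1,1} = 0
G(8) = mex{0,2,0} = 1
G(9) = mex{1,0,1,0} = 2
G(10) = mex{2,1,0,1} = 3
G(11) = mex{3,0,1,0} = 2
G(12) = mex{2,1,2,1} = 0
G(13) = mex{0,2,0,2} = 1
G(14) = mex{1,3,1,0} = 2
G(15) = mex{2,2,0,1} = 3
G(16) = mex{3,0,1,0} = 2
G_A(16) = 2.
Pile B, S = {1, 4}:
n :  0  1  2  3  4  5  6  7  8  9 10 11 12 13 14 15 16 17 18 19 20 21 22
G :  0  1  0  1  2  0  1  0  1  2  0  1  0  1  2  0  1  0  1  2  0  1  0
G_B(22) = 0.
Pile C, S = {1, 3, 8}:
G(0) = 0
G(1) = mex{0} = 1
G(2) = mex{1} = 0
G(3) = mex{0,0} = 1
G(4) = mex{1,1} = 0
G(5) = mex{0,0} = 1
G(6) = mex{1,1} = 0
G(7) = mex{0,0} = 1
G(8) = mex{1,1,0} = 2
G(9) = mex{2,0,1} = 3
G(10) = mex{3,1,0} = 2
G(11) = mex{2,2,1} = 0
G_C(11) = 0.
Combined Grundy value = 2 ⊕ 0 ⊕ 0 = 2.
A winning move leaves total XOR = 0, i.e. changes one component's Grundy value g to g ⊕ X where X is the current total.
Pile A: need g' = 2⊕2 = 0. Options: 16−1→G=3, 16−4→G=0, 16−8→G=1, 16−9→G=0. Hits: 2.
Pile B: need g' = 0⊕2 = 2. Options: 22−1→G=1, 22−4→G=1. Hits: 0.
Pile C: need g' = 0⊕2 = 2. Options: 11−1→G=2, 11−3→G=2, 11−8→G=1. Hits: 2.

4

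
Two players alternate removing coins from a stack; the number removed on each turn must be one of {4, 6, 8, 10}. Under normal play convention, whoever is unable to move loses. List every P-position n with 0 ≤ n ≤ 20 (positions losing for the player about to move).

0, 1, 2, 3, 14, 15, 16, 17

G(0) = 0
G(1) = mex{} = 0
G(2) = mex{} = 0
G(3) = mex{} = 0
G(4) = mex{0} = 1
G(5) = mex{0} = 1
G(6) = mex{0,0} = 1
G(7) = mex{0,0} = 1
G(8) = mex{1,0,0} = 2
G(9) = mex{1,0,0} = 2
G(10) = mex{1,1,0,0} = 2
G(11) = mex{1,1,0,0} = 2
G(12) = mex{2,1,1,0} = 3
G(13) = mex{2,1,1,0} = 3
G(14) = mex{2,2,1,1} = 0
G(15) = mex{2,2,1,1} = 0
G(16) = mex{3,2,2,1} = 0
G(17) = mex{3,2,2,1} = 0
G(18) = mex{0,3,2,2} = 1
G(19) = mex{0,3,2,2} = 1
G(20) = mex{0,0,3,2} = 1
P-positions are exactly the n with G(n) = 0.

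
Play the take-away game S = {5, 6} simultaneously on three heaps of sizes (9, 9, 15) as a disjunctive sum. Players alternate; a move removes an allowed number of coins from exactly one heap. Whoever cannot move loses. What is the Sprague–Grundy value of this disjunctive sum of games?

0

All heaps use S = {5, 6}:
n :  0  1  2  3  4  5  6  7  8  9 10 11 12 13 14 15
G :  0  0  0  0  0  1  1  1  1  1  2  0  0  0  0  0
Heap A: G(9) = 1.
Heap B: G(9) = 1.
Heap C: G(15) = 0.
Combined Grundy value = 1 ⊕ 1 ⊕ 0 = 0.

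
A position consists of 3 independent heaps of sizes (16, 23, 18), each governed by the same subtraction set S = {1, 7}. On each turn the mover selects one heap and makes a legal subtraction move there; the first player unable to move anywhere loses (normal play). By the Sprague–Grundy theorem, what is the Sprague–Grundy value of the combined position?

All heaps use S = {1, 7}:
G(0) = 0
G(1) = mex{0} = 1
G(2) = mex{1} = 0
G(3) = mex{0} = 1
G(4) = mex{1} = 0
G(5) = mex{0} = 1
G(6) = mex{1} = 0
G(7) = mex{0,0} = 1
G(8) = mex{1,1} = 0
G(9) = mex{0,0} = 1
G(10) = mex{1,1} = 0
G(11) = mex{0,0} = 1
G(12) = mex{1,1} = 0
G(13) = mex{0,0} = 1
G(14) = mex{1,1} = 0
G(15) = mex{0,0} = 1
G(16) = mex{1,1} = 0
G(17) = mex{0,0} = 1
G(18) = mex{1,1} = 0
G(19) = mex{0,0} = 1
G(20) = mex{1,1} = 0
G(21) = mex{0,0} = 1
G(22) = mex{1,1} = 0
G(23) = mex{0,0} = 1
Heap A: G(16) = 0.
Heap B: G(23) = 1.
Heap C: G(18) = 0.
Combined Grundy value = 0 ⊕ 1 ⊕ 0 = 1.

1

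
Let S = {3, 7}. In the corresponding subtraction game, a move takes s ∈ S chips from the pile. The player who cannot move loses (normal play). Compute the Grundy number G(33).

1

G(0) = 0
G(1) = mex{} = 0
G(2) = mex{} = 0
G(3) = mex{0} = 1
G(4) = mex{0} = 1
G(5) = mex{0} = 1
G(6) = mex{1} = 0
G(7) = mex{1,0} = 2
G(8) = mex{1,0} = 2
G(9) = mex{0,0} = 1
G(10) = mex{2,1} = 0
G(11) = mex{2,1} = 0
G(12) = mex{1,1} = 0
G(13) = mex{0,0} = 1
G(14) = mex{0,2} = 1
G(15) = mex{0,2} = 1
G(16) = mex{1,1} = 0
G(17) = mex{1,0} = 2
G(18) = mex{1,0} = 2
G(19) = mex{0,0} = 1
G(20) = mex{2,1} = 0
G(21) = mex{2,1} = 0
G(22) = mex{1,1} = 0
G(23) = mex{0,0} = 1
G(24) = mex{0,2} = 1
G(25) = mex{0,2} = 1
G(26) = mex{1,1} = 0
G(27) = mex{1,0} = 2
G(28) = mex{1,0} = 2
G(29) = mex{0,0} = 1
G(30) = mex{2,1} = 0
G(31) = mex{2,1} = 0
G(32) = mex{1,1} = 0
G(33) = mex{0,0} = 1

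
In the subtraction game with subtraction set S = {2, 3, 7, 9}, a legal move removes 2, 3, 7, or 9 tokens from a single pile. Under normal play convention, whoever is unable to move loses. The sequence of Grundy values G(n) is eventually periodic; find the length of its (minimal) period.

G(0) = 0
G(1) = mex{} = 0
G(2) = mex{0} = 1
G(3) = mex{0,0} = 1
G(4) = mex{1,0} = 2
G(5) = mex{1,1} = 0
G(6) = mex{2,1} = 0
G(7) = mex{0,2,0} = 1
G(8) = mex{0,0,0} = 1
G(9) = mex{1,0,1,0} = 2
G(10) = mex{1,1,1,0} = 2
G(11) = mex{2,1,2,1} = 0
G(12) = mex{2,2,0,1} = 3
G(13) = mex{0,2,0,2} = 1
G(14) = mex{3,0,1,0} = 2
G(15) = mex{1,3,1,0} = 2
G(16) = mex{2,1,2,1} = 0
G(17) = mex{2,2,2,1} = 0
G(18) = mex{0,2,0,2} = 1
G(19) = mex{0,0,3,2} = 1
G(20) = mex{1,0,1,0} = 2
G(21) = mex{1,1,2,3} = 0
G(22) = mex{2,1,2,1} = 0
G(23) = mex{0,2,0,2} = 1
G(24) = mex{0,0,0,2} = 1
G(25) = mex{1,0,1,0} = 2
G(26) = mex{1,1,1,0} = 2
G(27) = mex{2,1,2,1} = 0
G(28) = mex{2,2,0,1} = 3
G(29) = mex{0,2,0,2} = 1
G(30) = mex{3,0,1,0} = 2
G(31) = mex{1,3,1,0} = 2
G(32) = mex{2,1,2,1} = 0
G(33) = mex{2,2,2,1} = 0
G(n+16) = G(n) holds for n = 0,…,8 (a full window of length max(S) = 9), so the sequence is purely periodic with period 16.

16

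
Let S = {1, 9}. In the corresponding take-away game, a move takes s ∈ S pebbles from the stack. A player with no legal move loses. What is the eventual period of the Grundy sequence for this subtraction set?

2

n :  0  1  2  3  4  5  6  7  8  9 10 11 12 13 14
G :  0  1  0  1  0  1  0  1  0  1  0  1  0  1  0
G(n+2) = G(n) holds for n = 0,…,8 (a full window of length max(S) = 9), so the sequence is purely periodic with period 2.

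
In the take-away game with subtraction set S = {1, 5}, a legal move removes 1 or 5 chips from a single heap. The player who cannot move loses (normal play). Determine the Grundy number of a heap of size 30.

n :  0  1  2  3  4  5  6  7  8  9 10 11 12 13 14 15 16 17 18 19 20 21 22 23 24 25 26 27 28 29 30
G :  0  1  0  1  0  1  0  1  0  1  0  1  0  1  0  1  0  1  0  1  0  1  0  1  0  1  0  1  0  1  0

0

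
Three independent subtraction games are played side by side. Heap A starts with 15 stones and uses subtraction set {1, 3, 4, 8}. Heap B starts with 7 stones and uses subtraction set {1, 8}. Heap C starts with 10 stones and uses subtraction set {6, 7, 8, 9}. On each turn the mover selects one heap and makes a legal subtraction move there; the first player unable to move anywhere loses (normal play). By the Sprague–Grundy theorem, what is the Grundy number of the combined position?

1

Heap A, S = {1, 3, 4, 8}:
n :  0  1  2  3  4  5  6  7  8  9 10 11 12 13 14 15
G :  0  1  0  1  2  3  2  0  1  0  1  2  3  2  0  1
G_A(15) = 1.
Heap B, S = {1, 8}:
G(0) = 0
G(1) = mex{0} = 1
G(2) = mex{1} = 0
G(3) = mex{0} = 1
G(4) = mex{1} = 0
G(5) = mex{0} = 1
G(6) = mex{1} = 0
G(7) = mex{0} = 1
G_B(7) = 1.
Heap C, S = {6, 7, 8, 9}:
G(0) = 0
G(1) = mex{} = 0
G(2) = mex{} = 0
G(3) = mex{} = 0
G(4) = mex{} = 0
G(5) = mex{} = 0
G(6) = mex{0} = 1
G(7) = mex{0,0} = 1
G(8) = mex{0,0,0} = 1
G(9) = mex{0,0,0,0} = 1
G(10) = mex{0,0,0,0} = 1
G_C(10) = 1.
Combined Grundy value = 1 ⊕ 1 ⊕ 1 = 1.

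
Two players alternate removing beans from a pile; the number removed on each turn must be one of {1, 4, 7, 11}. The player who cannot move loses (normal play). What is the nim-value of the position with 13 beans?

n :  0  1  2  3  4  5  6  7  8  9 10 11 12 13
G :  0  1  0  1  2  0  1  2  0  1  0  1  2  3

3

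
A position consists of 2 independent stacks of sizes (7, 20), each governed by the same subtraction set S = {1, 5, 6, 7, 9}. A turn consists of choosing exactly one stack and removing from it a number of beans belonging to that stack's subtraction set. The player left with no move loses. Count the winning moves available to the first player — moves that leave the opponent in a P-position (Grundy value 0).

All stacks use S = {1, 5, 6, 7, 9}:
G(0) = 0
G(1) = mex{0} = 1
G(2) = mex{1} = 0
G(3) = mex{0} = 1
G(4) = mex{1} = 0
G(5) = mex{0,0} = 1
G(6) = mex{1,1,0} = 2
G(7) = mex{2,0,1,0} = 3
G(8) = mex{3,1,0,1} = 2
G(9) = mex{2,0,1,0,0} = 3
G(10) = mex{3,1,0,1,1} = 2
G(11) = mex{2,2,1,0,0} = 3
G(12) = mex{3,3,2,1,1} = 0
G(13) = mex{0,2,3,2,0} = 1
G(14) = mex{1,3,2,3,1} = 0
G(15) = mex{0,2,3,2,2} = 1
G(16) = mex{1,3,2,3,3} = 0
G(17) = mex{0,0,3,2,2} = 1
G(18) = mex{1,1,0,3,3} = 2
G(19) = mex{2,0,1,0,2} = 3
G(20) = mex{3,1,0,1,3} = 2
Stack A: G(7) = 3.
Stack B: G(20) = 2.
Combined Grundy value = 3 ⊕ 2 = 1.
A winning move leaves total XOR = 0, i.e. changes one component's Grundy value g to g ⊕ X where X is the current total.
Stack A: need g' = 3⊕1 = 2. Options: 7−1→G=2, 7−5→G=0, 7−6→G=1, 7−7→G=0. Hits: 1.
Stack B: need g' = 2⊕1 = 3. Options: 20−1→G=3, 20−5→G=1, 20−6→G=0, 20−7→G=1, 20−9→G=3. Hits: 2.

3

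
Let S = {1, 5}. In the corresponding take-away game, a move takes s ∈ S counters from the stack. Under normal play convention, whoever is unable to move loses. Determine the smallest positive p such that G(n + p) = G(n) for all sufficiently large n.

G(0) = 0
G(1) = mex{0} = 1
G(2) = mex{1} = 0
G(3) = mex{0} = 1
G(4) = mex{1} = 0
G(5) = mex{0,0} = 1
G(6) = mex{1,1} = 0
G(7) = mex{0,0} = 1
G(8) = mex{1,1} = 0
G(9) = mex{0,0} = 1
G(10) = mex{1,1} = 0
G(11) = mex{0,0} = 1
G(12) = mex{1,1} = 0
G(13) = mex{0,0} = 1
G(14) = mex{1,1} = 0
G(n+2) = G(n) holds for n = 0,…,4 (a full window of length max(S) = 5), so the sequence is purely periodic with period 2.

2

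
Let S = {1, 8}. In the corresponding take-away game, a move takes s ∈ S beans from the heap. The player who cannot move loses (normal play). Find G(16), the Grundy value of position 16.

1

G(0) = 0
G(1) = mex{0} = 1
G(2) = mex{1} = 0
G(3) = mex{0} = 1
G(4) = mex{1} = 0
G(5) = mex{0} = 1
G(6) = mex{1} = 0
G(7) = mex{0} = 1
G(8) = mex{1,0} = 2
G(9) = mex{2,1} = 0
G(10) = mex{0,0} = 1
G(11) = mex{1,1} = 0
G(12) = mex{0,0} = 1
G(13) = mex{1,1} = 0
G(14) = mex{0,0} = 1
G(15) = mex{1,1} = 0
G(16) = mex{0,2} = 1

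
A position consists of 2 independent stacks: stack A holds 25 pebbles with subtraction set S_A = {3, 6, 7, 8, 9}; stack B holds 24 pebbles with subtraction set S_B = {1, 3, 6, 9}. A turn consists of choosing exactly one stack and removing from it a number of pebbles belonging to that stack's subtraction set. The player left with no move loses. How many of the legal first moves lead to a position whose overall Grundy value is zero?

Stack A, S = {3, 6, 7, 8, 9}:
G(0) = 0
G(1) = mex{} = 0
G(2) = mex{} = 0
G(3) = mex{0} = 1
G(4) = mex{0} = 1
G(5) = mex{0} = 1
G(6) = mex{1,0} = 2
G(7) = mex{1,0,0} = 2
G(8) = mex{1,0,0,0} = 2
G(9) = mex{2,1,0,0,0} = 3
G(10) = mex{2,1,1,0,0} = 3
G(11) = mex{2,1,1,1,0} = 3
G(12) = mex{3,2,1,1,1} = 0
G(13) = mex{3,2,2,1,1} = 0
G(14) = mex{3,2,2,2,1} = 0
G(15) = mex{0,3,2,2,2} = 1
G(16) = mex{0,3,3,2,2} = 1
G(17) = mex{0,3,3,3,2} = 1
G(18) = mex{1,0,3,3,3} = 2
G(19) = mex{1,0,0,3,3} = 2
G(20) = mex{1,0,0,0,3} = 2
G(21) = mex{2,1,0,0,0} = 3
G(22) = mex{2,1,1,0,0} = 3
G(23) = mex{2,1,1,1,0} = 3
G(24) = mex{3,2,1,1,1} = 0
G(25) = mex{3,2,2,1,1} = 0
G_A(25) = 0.
Stack B, S = {1, 3, 6, 9}:
n :  0  1  2  3  4  5  6  7  8  9 10 11 12 13 14 15 16 17 18 19 20 21 22 23 24
G :  0  1  0  1  0  1  2  3  2  3  2  3  0  1  0  1  0  1  2  3  2  3  2  3  0
G_B(24) = 0.
Combined Grundy value = 0 ⊕ 0 = 0.
A winning move leaves total XOR = 0, i.e. changes one component's Grundy value g to g ⊕ X where X is the current total.
Stack A: target g' = 0⊕0 = 0, but every legal move changes the Grundy value (mex property), so 0 moves.
Stack B: target g' = 0⊕0 = 0, but every legal move changes the Grundy value (mex property), so 0 moves.

0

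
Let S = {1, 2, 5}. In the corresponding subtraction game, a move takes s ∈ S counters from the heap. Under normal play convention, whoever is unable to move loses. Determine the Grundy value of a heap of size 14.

n :  0  1  2  3  4  5  6  7  8  9 10 11 12 13 14
G :  0  1  2  0  1  2  0  1  2  0  1  2  0  1  2

2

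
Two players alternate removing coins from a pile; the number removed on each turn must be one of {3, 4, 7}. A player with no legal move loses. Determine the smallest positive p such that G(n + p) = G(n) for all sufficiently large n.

10

n :  0  1  2  3  4  5  6  7  8  9 10 11 12 13 14 15 16 17 18 19 20 21
G :  0  0  0  1  1  1  2  2  2  3  0  0  0  1  1  1  2  2  2  3  0  0
G(n+10) = G(n) holds for n = 0,…,6 (a full window of length max(S) = 7), so the sequence is purely periodic with period 10.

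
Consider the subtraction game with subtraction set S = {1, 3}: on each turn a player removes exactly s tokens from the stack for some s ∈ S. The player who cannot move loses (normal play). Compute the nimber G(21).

n :  0  1  2  3  4  5  6  7  8  9 10 11 12 13 14 15 16 17 18 19 20 21
G :  0  1  0  1  0  1  0  1  0  1  0  1  0  1  0  1  0  1  0  1  0  1

1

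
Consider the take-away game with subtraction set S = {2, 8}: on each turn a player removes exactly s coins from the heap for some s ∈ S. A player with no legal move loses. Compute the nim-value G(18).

2

n :  0  1  2  3  4  5  6  7  8  9 10 11 12 13 14 15 16 17 18
G :  0  0  1  1  0  0  1  1  2  2  0  0  1  1  0  0  1  1  2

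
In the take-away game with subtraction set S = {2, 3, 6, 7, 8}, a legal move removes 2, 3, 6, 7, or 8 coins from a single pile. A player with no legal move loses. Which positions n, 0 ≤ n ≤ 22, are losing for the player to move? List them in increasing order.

0, 1, 5, 10, 14, 15, 19

G(0) = 0
G(1) = mex{} = 0
G(2) = mex{0} = 1
G(3) = mex{0,0} = 1
G(4) = mex{1,0} = 2
G(5) = mex{1,1} = 0
G(6) = mex{2,1,0} = 3
G(7) = mex{0,2,0,0} = 1
G(8) = mex{3,0,1,0,0} = 2
G(9) = mex{1,3,1,1,0} = 2
G(10) = mex{2,1,2,1,1} = 0
G(11) = mex{2,2,0,2,1} = 3
G(12) = mex{0,2,3,0,2} = 1
G(13) = mex{3,0,1,3,0} = 2
G(14) = mex{1,3,2,1,3} = 0
G(15) = mex{2,1,2,2,1} = 0
G(16) = mex{0,2,0,2,2} = 1
G(17) = mex{0,0,3,0,2} = 1
G(18) = mex{1,0,1,3,0} = 2
G(19) = mex{1,1,2,1,3} = 0
G(20) = mex{2,1,0,2,1} = 3
G(21) = mex{0,2,0,0,2} = 1
G(22) = mex{3,0,1,0,0} = 2
P-positions are exactly the n with G(n) = 0.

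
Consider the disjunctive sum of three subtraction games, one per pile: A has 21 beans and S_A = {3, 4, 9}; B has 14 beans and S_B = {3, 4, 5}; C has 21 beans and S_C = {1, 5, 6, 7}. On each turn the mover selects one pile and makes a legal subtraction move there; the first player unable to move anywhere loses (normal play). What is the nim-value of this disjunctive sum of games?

1

Pile A, S = {3, 4, 9}:
n :  0  1  2  3  4  5  6  7  8  9 10 11 12 13 14 15 16 17 18 19 20 21
G :  0  0  0  1  1  1  2  0  0  3  1  1  2  0  0  0  1  1  1  2  0  0
G_A(21) = 0.
Pile B, S = {3, 4, 5}:
G(0) = 0
G(1) = mex{} = 0
G(2) = mex{} = 0
G(3) = mex{0} = 1
G(4) = mex{0,0} = 1
G(5) = mex{0,0,0} = 1
G(6) = mex{1,0,0} = 2
G(7) = mex{1,1,0} = 2
G(8) = mex{1,1,1} = 0
G(9) = mex{2,1,1} = 0
G(10) = mex{2,2,1} = 0
G(11) = mex{0,2,2} = 1
G(12) = mex{0,0,2} = 1
G(13) = mex{0,0,0} = 1
G(14) = mex{1,0,0} = 2
G_B(14) = 2.
Pile C, S = {1, 5, 6, 7}:
n :  0  1  2  3  4  5  6  7  8  9 10 11 12 13 14 15 16 17 18 19 20 21
G :  0  1  0  1  0  1  2  3  2  3  2  3  0  1  0  1  0  1  2  3  2  3
G_C(21) = 3.
Combined Grundy value = 0 ⊕ 2 ⊕ 3 = 1.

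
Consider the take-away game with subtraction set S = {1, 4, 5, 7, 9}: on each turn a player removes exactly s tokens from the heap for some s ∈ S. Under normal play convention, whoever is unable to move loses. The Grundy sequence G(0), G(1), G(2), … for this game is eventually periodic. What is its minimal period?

G(0) = 0
G(1) = mex{0} = 1
G(2) = mex{1} = 0
G(3) = mex{0} = 1
G(4) = mex{1,0} = 2
G(5) = mex{2,1,0} = 3
G(6) = mex{3,0,1} = 2
G(7) = mex{2,1,0,0} = 3
G(8) = mex{3,2,1,1} = 0
G(9) = mex{0,3,2,0,0} = 1
G(10) = mex{1,2,3,1,1} = 0
G(11) = mex{0,3,2,2,0} = 1
G(12) = mex{1,0,3,3,1} = 2
G(13) = mex{2,1,0,2,2} = 3
G(14) = mex{3,0,1,3,3} = 2
G(15) = mex{2,1,0,0,2} = 3
G(16) = mex{3,2,1,1,3} = 0
G(17) = mex{0,3,2,0,0} = 1
G(18) = mex{1,2,3,1,1} = 0
G(n+8) = G(n) holds for n = 0,…,8 (a full window of length max(S) = 9), so the sequence is purely periodic with period 8.

8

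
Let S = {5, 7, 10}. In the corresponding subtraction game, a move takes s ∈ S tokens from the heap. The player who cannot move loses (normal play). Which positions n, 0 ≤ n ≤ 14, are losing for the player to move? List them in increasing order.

0, 1, 2, 3, 4

n :  0  1  2  3  4  5  6  7  8  9 10 11 12 13 14
G :  0  0  0  0  0  1  1  1  1  1  2  2  2  2  2
P-positions are exactly the n with G(n) = 0.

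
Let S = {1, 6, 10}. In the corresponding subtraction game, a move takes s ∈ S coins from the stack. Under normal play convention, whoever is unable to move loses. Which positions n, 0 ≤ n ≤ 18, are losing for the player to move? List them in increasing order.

n :  0  1  2  3  4  5  6  7  8  9 10 11 12 13 14 15 16 17 18
G :  0  1  0  1  0  1  2  0  1  0  1  0  1  2  3  2  0  1  0
P-positions are exactly the n with G(n) = 0.

0, 2, 4, 7, 9, 11, 16, 18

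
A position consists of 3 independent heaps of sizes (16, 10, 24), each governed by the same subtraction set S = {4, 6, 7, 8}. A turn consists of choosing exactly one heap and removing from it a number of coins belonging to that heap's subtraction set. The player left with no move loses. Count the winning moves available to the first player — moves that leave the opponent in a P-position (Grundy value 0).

5

All heaps use S = {4, 6, 7, 8}:
G(0) = 0
G(1) = mex{} = 0
G(2) = mex{} = 0
G(3) = mex{} = 0
G(4) = mex{0} = 1
G(5) = mex{0} = 1
G(6) = mex{0,0} = 1
G(7) = mex{0,0,0} = 1
G(8) = mex{1,0,0,0} = 2
G(9) = mex{1,0,0,0} = 2
G(10) = mex{1,1,0,0} = 2
G(11) = mex{1,1,1,0} = 2
G(12) = mex{2,1,1,1} = 0
G(13) = mex{2,1,1,1} = 0
G(14) = mex{2,2,1,1} = 0
G(15) = mex{2,2,2,1} = 0
G(16) = mex{0,2,2,2} = 1
G(17) = mex{0,2,2,2} = 1
G(18) = mex{0,0,2,2} = 1
G(19) = mex{0,0,0,2} = 1
G(20) = mex{1,0,0,0} = 2
G(21) = mex{1,0,0,0} = 2
G(22) = mex{1,1,0,0} = 2
G(23) = mex{1,1,1,0} = 2
G(24) = mex{2,1,1,1} = 0
Heap A: G(16) = 1.
Heap B: G(10) = 2.
Heap C: G(24) = 0.
Combined Grundy value = 1 ⊕ 2 ⊕ 0 = 3.
A winning move leaves total XOR = 0, i.e. changes one component's Grundy value g to g ⊕ X where X is the current total.
Heap A: need g' = 1⊕3 = 2. Options: 16−4→G=0, 16−6→G=2, 16−7→G=2, 16−8→G=2. Hits: 3.
Heap B: need g' = 2⊕3 = 1. Options: 10−4→G=1, 10−6→G=1, 10−7→G=0, 10−8→G=0. Hits: 2.
Heap C: need g' = 0⊕3 = 3. Options: 24−4→G=2, 24−6→G=1, 24−7→G=1, 24−8→G=1. Hits: 0.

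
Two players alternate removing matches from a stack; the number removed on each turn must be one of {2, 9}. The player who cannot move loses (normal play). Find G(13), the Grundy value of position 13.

n :  0  1  2  3  4  5  6  7  8  9 10 11 12 13
G :  0  0  1  1  0  0  1  1  0  2  1  0  0  1

1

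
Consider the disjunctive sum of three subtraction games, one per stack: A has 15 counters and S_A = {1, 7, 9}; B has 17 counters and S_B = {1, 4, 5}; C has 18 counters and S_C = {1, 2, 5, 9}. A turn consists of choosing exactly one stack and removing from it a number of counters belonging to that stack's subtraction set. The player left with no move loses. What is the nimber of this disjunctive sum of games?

2

Stack A, S = {1, 7, 9}:
n :  0  1  2  3  4  5  6  7  8  9 10 11 12 13 14 15
G :  0  1  0  1  0  1  0  1  0  1  0  1  0  1  0  1
G_A(15) = 1.
Stack B, S = {1, 4, 5}:
G(0) = 0
G(1) = mex{0} = 1
G(2) = mex{1} = 0
G(3) = mex{0} = 1
G(4) = mex{1,0} = 2
G(5) = mex{2,1,0} = 3
G(6) = mex{3,0,1} = 2
G(7) = mex{2,1,0} = 3
G(8) = mex{3,2,1} = 0
G(9) = mex{0,3,2} = 1
G(10) = mex{1,2,3} = 0
G(11) = mex{0,3,2} = 1
G(12) = mex{1,0,3} = 2
G(13) = mex{2,1,0} = 3
G(14) = mex{3,0,1} = 2
G(15) = mex{2,1,0} = 3
G(16) = mex{3,2,1} = 0
G(17) = mex{0,3,2} = 1
G_B(17) = 1.
Stack C, S = {1, 2, 5, 9}:
n :  0  1  2  3  4  5  6  7  8  9 10 11 12 13 14 15 16 17 18
G :  0  1  2  0  1  2  0  1  2  3  0  1  2  0  1  2  0  1  2
G_C(18) = 2.
Combined Grundy value = 1 ⊕ 1 ⊕ 2 = 2.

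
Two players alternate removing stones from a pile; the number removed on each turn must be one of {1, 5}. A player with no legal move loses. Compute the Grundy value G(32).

G(0) = 0
G(1) = mex{0} = 1
G(2) = mex{1} = 0
G(3) = mex{0} = 1
G(4) = mex{1} = 0
G(5) = mex{0,0} = 1
G(6) = mex{1,1} = 0
G(7) = mex{0,0} = 1
G(8) = mex{1,1} = 0
G(9) = mex{0,0} = 1
G(10) = mex{1,1} = 0
G(11) = mex{0,0} = 1
G(12) = mex{1,1} = 0
G(13) = mex{0,0} = 1
G(14) = mex{1,1} = 0
G(15) = mex{0,0} = 1
G(16) = mex{1,1} = 0
G(17) = mex{0,0} = 1
G(18) = mex{1,1} = 0
G(19) = mex{0,0} = 1
G(20) = mex{1,1} = 0
G(21) = mex{0,0} = 1
G(22) = mex{1,1} = 0
G(23) = mex{0,0} = 1
G(24) = mex{1,1} = 0
G(25) = mex{0,0} = 1
G(26) = mex{1,1} = 0
G(27) = mex{0,0} = 1
G(28) = mex{1,1} = 0
G(29) = mex{0,0} = 1
G(30) = mex{1,1} = 0
G(31) = mex{0,0} = 1
G(32) = mex{1,1} = 0

0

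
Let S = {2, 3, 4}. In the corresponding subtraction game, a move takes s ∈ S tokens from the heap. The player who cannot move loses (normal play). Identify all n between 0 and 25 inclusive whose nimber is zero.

0, 1, 6, 7, 12, 13, 18, 19, 24, 25

n :  0  1  2  3  4  5  6  7  8  9 10 11 12 13 14 15 16 17 18 19 20 21 22 23 24 25
G :  0  0  1  1  2  2  0  0  1  1  2  2  0  0  1  1  2  2  0  0  1  1  2  2  0  0
P-positions are exactly the n with G(n) = 0.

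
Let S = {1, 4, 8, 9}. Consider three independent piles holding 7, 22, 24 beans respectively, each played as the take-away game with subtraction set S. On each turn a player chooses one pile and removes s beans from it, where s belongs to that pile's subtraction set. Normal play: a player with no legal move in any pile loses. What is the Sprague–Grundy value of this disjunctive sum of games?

All piles use S = {1, 4, 8, 9}:
n :  0  1  2  3  4  5  6  7  8  9 10 11 12 13 14 15 16 17 18 19 20 21 22 23 24
G :  0  1  0  1  2  0  1  0  1  2  3  2  0  1  2  3  2  0  1  0  1  2  0  1  0
Pile A: G(7) = 0.
Pile B: G(22) = 0.
Pile C: G(24) = 0.
Combined Grundy value = 0 ⊕ 0 ⊕ 0 = 0.

0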